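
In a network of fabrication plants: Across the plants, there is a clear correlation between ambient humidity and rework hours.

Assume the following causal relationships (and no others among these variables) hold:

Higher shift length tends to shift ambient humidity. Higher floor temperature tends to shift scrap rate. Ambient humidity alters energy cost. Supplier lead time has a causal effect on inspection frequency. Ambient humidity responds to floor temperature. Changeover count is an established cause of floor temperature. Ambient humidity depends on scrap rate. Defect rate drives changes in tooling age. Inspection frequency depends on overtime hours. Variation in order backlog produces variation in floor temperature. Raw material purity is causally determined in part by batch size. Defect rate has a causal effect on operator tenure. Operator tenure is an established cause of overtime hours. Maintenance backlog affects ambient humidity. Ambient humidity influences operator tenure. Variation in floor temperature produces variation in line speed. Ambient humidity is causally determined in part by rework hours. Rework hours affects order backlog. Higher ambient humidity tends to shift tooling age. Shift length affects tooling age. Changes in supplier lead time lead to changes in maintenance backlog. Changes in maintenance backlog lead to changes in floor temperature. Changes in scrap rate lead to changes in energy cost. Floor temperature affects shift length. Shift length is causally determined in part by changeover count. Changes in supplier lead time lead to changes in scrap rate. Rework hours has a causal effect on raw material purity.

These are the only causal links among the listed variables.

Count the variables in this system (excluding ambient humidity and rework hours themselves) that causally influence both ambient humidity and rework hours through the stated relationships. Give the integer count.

No listed variable has a causal path to both ambient humidity and rework hours, so there are no common causes.

0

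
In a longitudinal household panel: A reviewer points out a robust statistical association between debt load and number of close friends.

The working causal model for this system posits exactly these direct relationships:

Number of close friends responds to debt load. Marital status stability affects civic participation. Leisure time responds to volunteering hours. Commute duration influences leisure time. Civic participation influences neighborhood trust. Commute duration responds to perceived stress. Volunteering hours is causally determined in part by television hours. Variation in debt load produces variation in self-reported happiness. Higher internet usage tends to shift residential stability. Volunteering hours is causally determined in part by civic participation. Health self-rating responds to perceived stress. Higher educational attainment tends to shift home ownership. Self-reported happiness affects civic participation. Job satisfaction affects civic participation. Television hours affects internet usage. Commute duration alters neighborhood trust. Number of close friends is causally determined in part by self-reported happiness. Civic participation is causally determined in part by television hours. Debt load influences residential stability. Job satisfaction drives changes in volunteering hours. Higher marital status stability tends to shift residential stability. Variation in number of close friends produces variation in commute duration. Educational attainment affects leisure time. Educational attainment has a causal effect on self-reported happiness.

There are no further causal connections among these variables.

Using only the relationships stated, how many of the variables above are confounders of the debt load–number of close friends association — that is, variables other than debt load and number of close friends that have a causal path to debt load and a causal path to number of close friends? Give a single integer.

0

No listed variable has a causal path to both debt load and number of close friends, so there are no common causes.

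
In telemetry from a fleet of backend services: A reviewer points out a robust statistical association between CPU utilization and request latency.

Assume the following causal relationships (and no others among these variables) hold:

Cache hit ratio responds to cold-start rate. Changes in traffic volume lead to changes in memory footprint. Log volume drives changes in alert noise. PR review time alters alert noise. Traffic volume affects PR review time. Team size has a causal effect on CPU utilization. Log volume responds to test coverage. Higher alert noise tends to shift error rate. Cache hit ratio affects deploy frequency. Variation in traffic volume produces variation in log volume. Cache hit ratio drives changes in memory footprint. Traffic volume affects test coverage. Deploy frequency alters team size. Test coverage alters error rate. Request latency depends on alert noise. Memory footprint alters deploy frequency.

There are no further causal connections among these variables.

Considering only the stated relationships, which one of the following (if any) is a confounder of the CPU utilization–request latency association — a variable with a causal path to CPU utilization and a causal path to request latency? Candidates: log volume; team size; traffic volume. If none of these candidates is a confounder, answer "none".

Traffic volume causes CPU utilization (traffic volume → memory footprint → deploy frequency → team size → CPU utilization) and also causes request latency (traffic volume → log volume → alert noise → request latency); it is a common cause of both.
Each of the other candidates lacks a causal path to at least one of CPU utilization and request latency, so they do not confound the relationship.

traffic volume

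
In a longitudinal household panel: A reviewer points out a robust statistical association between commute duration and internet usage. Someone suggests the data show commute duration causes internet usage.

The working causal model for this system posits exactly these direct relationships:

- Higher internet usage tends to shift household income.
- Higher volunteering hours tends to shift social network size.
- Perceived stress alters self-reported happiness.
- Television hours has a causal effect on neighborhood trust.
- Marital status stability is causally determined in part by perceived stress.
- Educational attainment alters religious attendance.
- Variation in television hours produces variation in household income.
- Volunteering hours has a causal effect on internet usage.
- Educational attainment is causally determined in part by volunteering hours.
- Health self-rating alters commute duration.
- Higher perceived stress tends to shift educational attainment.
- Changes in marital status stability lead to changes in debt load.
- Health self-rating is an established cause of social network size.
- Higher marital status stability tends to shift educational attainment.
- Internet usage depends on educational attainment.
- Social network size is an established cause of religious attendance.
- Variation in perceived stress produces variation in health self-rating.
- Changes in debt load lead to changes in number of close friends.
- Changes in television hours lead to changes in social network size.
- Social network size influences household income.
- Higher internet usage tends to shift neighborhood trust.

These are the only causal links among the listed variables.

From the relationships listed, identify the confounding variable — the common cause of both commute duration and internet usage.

perceived stress

Perceived stress has a causal path to commute duration (perceived stress → health self-rating → commute duration) and a separate causal path to internet usage (perceived stress → educational attainment → internet usage), so it is a common cause of both.
No stated relationship gives commute duration a causal route to internet usage, so the correlation is explained by the shared upstream cause rather than a direct effect.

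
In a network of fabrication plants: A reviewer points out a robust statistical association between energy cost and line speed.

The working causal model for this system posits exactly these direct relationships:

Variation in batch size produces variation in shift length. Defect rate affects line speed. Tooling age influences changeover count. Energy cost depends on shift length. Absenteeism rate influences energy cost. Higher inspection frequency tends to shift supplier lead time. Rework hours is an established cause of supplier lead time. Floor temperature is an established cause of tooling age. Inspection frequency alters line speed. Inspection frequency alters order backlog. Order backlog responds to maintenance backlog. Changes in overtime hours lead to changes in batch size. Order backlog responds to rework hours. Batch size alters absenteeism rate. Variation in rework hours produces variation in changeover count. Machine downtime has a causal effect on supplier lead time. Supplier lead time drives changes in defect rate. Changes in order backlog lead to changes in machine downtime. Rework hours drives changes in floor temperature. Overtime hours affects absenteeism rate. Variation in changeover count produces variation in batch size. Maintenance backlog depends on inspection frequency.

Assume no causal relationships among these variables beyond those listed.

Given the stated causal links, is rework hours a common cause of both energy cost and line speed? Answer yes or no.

yes

Rework hours has a causal path to energy cost (rework hours → changeover count → batch size → shift length → energy cost) and to line speed (rework hours → supplier lead time → defect rate → line speed), so it is a common cause of both — a confounder.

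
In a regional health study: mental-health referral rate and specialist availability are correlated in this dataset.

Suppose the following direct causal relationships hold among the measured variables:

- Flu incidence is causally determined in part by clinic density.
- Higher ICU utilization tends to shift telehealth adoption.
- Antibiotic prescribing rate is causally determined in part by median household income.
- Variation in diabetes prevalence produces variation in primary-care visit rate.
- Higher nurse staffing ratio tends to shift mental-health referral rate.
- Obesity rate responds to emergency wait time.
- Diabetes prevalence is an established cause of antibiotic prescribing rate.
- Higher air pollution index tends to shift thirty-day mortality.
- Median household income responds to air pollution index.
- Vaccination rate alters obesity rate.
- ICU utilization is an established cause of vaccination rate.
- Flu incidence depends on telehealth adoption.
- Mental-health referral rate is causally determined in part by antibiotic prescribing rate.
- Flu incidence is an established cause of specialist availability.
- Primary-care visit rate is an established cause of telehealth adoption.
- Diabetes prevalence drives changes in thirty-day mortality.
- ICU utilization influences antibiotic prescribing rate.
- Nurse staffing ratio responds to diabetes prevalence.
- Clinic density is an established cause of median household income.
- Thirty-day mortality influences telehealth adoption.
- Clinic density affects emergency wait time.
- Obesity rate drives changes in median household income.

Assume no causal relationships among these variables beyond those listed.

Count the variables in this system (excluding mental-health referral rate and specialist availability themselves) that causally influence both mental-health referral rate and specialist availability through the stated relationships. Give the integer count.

4

The common causes are: ICU utilization (to mental-health referral rate via ICU utilization → antibiotic prescribing rate → mental-health referral rate; to specialist availability via ICU utilization → telehealth adoption → flu incidence → specialist availability); air pollution index (to mental-health referral rate via air pollution index → median household income → antibiotic prescribing rate → mental-health referral rate; to specialist availability via air pollution index → thirty-day mortality → telehealth adoption → flu incidence → specialist availability); clinic density (to mental-health referral rate via clinic density → median household income → antibiotic prescribing rate → mental-health referral rate; to specialist availability via clinic density → flu incidence → specialist availability); diabetes prevalence (to mental-health referral rate via diabetes prevalence → antibiotic prescribing rate → mental-health referral rate; to specialist availability via diabetes prevalence → primary-care visit rate → telehealth adoption → flu incidence → specialist availability).
Every other variable lacks a causal path to at least one of mental-health referral rate and specialist availability.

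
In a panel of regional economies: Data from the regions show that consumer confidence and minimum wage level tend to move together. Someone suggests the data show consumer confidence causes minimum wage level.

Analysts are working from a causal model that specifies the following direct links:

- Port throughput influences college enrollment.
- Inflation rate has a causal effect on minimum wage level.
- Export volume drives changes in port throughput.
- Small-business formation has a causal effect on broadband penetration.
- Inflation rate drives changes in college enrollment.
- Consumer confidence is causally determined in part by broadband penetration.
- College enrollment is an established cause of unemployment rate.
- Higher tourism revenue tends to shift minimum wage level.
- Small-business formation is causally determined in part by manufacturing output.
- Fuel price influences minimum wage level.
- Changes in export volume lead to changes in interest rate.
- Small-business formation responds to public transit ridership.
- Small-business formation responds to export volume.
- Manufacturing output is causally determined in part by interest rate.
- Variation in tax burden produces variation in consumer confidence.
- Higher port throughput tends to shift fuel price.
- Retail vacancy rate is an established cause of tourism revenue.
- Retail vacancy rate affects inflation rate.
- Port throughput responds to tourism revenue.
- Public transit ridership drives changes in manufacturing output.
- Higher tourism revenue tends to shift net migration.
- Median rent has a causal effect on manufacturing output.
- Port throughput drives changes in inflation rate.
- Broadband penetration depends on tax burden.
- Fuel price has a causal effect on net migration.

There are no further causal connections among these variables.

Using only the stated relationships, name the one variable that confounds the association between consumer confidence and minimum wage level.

export volume

Export volume has a causal path to consumer confidence (export volume → small-business formation → broadband penetration → consumer confidence) and a separate causal path to minimum wage level (export volume → port throughput → inflation rate → minimum wage level), so it is a common cause of both.
No stated relationship gives consumer confidence a causal route to minimum wage level, so the correlation is explained by the shared upstream cause rather than a direct effect.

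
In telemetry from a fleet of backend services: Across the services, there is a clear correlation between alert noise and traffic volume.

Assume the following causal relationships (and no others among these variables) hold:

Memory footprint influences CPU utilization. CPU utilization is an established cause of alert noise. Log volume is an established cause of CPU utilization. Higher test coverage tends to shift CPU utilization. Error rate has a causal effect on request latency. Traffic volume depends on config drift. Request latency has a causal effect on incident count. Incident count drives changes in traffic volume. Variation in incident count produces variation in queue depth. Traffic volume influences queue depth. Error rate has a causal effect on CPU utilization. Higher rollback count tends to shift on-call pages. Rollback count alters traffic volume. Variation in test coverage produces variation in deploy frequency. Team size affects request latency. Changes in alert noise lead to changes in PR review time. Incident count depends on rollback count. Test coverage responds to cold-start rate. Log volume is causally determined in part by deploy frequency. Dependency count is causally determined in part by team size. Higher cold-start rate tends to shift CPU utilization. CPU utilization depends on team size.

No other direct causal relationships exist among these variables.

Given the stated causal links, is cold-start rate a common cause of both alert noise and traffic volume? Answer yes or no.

no

Cold-start rate has no stated causal path to traffic volume. A confounder must cause both variables, so cold-start rate does not qualify.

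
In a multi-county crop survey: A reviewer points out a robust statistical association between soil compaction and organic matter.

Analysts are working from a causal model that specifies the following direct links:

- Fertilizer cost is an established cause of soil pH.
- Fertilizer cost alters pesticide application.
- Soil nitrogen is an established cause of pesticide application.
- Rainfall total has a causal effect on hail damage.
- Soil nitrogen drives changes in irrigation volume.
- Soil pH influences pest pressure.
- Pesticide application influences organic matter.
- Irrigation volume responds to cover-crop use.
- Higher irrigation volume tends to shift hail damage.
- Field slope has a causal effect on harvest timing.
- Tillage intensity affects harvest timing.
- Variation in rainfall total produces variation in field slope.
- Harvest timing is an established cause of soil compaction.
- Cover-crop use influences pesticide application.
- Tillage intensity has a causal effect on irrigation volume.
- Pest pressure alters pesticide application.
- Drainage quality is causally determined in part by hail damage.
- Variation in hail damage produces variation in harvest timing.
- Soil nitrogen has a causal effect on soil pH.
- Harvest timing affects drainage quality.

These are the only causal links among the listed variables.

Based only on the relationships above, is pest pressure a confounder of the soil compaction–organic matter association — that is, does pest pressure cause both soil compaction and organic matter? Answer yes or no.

no

Pest pressure has no stated causal path to soil compaction. A confounder must cause both variables, so pest pressure does not qualify.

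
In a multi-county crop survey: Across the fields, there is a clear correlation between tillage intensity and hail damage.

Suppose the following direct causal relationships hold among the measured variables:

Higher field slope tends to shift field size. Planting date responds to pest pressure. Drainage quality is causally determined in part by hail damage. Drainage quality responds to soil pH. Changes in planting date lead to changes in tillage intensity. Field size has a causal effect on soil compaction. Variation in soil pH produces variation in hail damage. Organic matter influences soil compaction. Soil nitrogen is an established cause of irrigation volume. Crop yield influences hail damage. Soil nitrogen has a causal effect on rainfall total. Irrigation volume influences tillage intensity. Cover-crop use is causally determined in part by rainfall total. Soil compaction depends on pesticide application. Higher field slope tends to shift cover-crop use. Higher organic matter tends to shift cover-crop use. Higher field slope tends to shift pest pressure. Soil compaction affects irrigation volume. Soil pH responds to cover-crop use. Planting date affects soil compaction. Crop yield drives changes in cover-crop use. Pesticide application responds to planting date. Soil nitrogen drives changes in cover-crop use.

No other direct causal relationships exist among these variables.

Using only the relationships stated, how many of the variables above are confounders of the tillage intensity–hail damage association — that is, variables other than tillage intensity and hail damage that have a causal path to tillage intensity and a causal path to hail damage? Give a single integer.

The common causes are: field slope (to tillage intensity via field slope → pest pressure → planting date → tillage intensity; to hail damage via field slope → cover-crop use → soil pH → hail damage); organic matter (to tillage intensity via organic matter → soil compaction → irrigation volume → tillage intensity; to hail damage via organic matter → cover-crop use → soil pH → hail damage); soil nitrogen (to tillage intensity via soil nitrogen → irrigation volume → tillage intensity; to hail damage via soil nitrogen → cover-crop use → soil pH → hail damage).
Every other variable lacks a causal path to at least one of tillage intensity and hail damage.

3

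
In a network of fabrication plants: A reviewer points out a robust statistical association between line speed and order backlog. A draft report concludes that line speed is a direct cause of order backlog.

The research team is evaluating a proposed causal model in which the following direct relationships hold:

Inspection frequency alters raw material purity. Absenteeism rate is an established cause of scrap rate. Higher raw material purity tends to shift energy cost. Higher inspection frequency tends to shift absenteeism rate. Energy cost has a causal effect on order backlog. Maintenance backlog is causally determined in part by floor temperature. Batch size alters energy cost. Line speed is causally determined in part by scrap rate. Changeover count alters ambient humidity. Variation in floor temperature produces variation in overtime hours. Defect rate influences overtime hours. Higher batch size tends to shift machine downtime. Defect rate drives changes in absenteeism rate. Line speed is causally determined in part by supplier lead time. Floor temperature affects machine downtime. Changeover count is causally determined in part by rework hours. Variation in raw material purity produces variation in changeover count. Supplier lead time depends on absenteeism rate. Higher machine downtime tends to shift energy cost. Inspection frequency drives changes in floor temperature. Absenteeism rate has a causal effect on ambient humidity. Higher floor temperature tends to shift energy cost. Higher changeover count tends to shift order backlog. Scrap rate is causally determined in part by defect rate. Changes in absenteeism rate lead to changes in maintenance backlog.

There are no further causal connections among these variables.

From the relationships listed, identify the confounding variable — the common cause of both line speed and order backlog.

inspection frequency

Inspection frequency has a causal path to line speed (inspection frequency → absenteeism rate → scrap rate → line speed) and a separate causal path to order backlog (inspection frequency → raw material purity → energy cost → order backlog), so it is a common cause of both.
No stated relationship gives line speed a causal route to order backlog, so the correlation is explained by the shared upstream cause rather than a direct effect.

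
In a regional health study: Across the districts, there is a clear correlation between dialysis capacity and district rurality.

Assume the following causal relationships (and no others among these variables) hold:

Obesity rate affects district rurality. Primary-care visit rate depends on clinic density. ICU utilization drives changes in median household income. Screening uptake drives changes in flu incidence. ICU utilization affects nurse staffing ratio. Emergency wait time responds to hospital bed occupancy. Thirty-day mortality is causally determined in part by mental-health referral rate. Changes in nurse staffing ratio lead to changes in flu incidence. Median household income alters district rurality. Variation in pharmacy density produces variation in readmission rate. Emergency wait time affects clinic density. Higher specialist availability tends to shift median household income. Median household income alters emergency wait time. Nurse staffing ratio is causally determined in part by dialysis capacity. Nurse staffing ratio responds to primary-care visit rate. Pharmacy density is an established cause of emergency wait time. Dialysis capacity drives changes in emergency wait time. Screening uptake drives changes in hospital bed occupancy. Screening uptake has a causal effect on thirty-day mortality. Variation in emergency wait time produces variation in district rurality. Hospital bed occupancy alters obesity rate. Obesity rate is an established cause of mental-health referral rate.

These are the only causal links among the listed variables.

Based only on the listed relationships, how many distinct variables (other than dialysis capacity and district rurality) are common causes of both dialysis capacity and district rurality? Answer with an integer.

No listed variable has a causal path to both dialysis capacity and district rurality, so there are no common causes.

0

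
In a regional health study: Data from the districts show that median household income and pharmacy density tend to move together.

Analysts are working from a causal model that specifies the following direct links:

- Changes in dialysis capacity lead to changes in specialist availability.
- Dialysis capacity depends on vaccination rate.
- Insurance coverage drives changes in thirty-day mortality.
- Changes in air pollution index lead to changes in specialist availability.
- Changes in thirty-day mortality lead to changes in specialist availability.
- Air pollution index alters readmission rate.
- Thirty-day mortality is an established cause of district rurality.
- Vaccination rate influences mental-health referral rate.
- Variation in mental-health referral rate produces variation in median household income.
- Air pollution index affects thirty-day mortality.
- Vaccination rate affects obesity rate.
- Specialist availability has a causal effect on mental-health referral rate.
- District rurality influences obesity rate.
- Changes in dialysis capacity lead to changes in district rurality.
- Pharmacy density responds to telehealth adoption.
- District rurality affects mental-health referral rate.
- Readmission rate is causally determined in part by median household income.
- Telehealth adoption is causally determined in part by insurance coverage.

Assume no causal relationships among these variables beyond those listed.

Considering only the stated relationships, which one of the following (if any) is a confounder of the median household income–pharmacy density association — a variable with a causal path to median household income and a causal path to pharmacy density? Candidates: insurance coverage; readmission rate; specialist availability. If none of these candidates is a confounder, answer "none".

insurance coverage

Insurance coverage causes median household income (insurance coverage → thirty-day mortality → district rurality → mental-health referral rate → median household income) and also causes pharmacy density (insurance coverage → telehealth adoption → pharmacy density); it is a common cause of both.
Each of the other candidates lacks a causal path to at least one of median household income and pharmacy density, so they do not confound the relationship.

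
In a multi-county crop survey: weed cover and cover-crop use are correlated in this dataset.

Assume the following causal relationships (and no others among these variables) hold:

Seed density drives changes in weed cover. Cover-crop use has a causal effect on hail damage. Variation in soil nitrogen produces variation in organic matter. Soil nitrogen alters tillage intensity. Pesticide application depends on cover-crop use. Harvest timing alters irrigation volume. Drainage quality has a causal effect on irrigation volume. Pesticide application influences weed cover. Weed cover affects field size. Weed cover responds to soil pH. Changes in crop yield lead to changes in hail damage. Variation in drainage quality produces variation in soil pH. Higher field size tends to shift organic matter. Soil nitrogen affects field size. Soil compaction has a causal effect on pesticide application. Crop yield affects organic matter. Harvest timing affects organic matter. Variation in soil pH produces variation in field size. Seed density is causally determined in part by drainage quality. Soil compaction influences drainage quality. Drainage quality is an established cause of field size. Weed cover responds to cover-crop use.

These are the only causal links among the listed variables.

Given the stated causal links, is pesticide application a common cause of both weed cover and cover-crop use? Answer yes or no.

no

Pesticide application has no stated causal path to cover-crop use. A confounder must cause both variables, so pesticide application does not qualify.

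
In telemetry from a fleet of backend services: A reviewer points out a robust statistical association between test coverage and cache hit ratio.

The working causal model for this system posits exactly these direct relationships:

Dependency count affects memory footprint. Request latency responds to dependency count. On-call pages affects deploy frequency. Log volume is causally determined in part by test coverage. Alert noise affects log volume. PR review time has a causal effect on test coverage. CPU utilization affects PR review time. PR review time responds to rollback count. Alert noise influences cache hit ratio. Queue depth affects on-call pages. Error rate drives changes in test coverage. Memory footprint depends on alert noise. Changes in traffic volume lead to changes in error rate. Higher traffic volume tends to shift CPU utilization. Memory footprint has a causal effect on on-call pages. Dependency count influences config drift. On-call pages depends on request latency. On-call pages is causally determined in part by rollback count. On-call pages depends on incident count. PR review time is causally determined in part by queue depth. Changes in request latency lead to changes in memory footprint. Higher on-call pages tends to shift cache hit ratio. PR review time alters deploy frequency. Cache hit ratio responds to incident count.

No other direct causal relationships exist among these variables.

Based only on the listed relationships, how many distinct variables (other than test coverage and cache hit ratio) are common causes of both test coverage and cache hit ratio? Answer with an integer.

The common causes are: queue depth (to test coverage via queue depth → PR review time → test coverage; to cache hit ratio via queue depth → on-call pages → cache hit ratio); rollback count (to test coverage via rollback count → PR review time → test coverage; to cache hit ratio via rollback count → on-call pages → cache hit ratio).
Every other variable lacks a causal path to at least one of test coverage and cache hit ratio.

2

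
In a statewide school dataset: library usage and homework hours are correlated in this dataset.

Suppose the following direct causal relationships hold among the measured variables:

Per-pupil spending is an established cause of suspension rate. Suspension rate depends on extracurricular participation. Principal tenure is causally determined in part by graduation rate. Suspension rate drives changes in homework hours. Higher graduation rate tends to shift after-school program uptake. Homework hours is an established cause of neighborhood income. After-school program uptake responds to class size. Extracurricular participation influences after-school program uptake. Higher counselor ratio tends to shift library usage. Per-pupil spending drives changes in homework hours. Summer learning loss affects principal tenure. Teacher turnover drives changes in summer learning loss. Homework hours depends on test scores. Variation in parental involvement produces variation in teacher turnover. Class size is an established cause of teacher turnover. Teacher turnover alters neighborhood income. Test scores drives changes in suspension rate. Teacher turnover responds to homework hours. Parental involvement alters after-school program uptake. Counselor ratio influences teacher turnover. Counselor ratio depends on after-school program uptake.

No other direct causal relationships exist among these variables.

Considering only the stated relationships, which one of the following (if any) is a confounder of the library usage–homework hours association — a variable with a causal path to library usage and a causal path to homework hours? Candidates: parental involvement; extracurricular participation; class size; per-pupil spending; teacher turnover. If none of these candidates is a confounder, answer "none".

extracurricular participation

Extracurricular participation causes library usage (extracurricular participation → after-school program uptake → counselor ratio → library usage) and also causes homework hours (extracurricular participation → suspension rate → homework hours); it is a common cause of both.
Each of the other candidates lacks a causal path to at least one of library usage and homework hours, so they do not confound the relationship.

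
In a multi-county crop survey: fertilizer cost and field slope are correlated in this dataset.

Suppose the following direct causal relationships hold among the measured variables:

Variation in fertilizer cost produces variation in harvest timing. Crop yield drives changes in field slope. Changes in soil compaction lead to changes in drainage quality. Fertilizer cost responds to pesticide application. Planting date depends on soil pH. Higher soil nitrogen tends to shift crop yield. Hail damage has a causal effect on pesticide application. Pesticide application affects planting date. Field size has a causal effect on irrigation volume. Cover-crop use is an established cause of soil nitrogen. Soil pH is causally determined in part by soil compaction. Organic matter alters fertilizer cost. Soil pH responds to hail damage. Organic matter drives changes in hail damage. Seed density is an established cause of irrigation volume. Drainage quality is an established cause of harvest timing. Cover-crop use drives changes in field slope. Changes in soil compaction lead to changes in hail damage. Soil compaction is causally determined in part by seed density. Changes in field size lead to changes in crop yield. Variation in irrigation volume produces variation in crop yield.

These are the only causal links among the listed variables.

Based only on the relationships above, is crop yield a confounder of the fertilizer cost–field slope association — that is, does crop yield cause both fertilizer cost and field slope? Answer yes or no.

no

Crop yield has no stated causal path to fertilizer cost. A confounder must cause both variables, so crop yield does not qualify.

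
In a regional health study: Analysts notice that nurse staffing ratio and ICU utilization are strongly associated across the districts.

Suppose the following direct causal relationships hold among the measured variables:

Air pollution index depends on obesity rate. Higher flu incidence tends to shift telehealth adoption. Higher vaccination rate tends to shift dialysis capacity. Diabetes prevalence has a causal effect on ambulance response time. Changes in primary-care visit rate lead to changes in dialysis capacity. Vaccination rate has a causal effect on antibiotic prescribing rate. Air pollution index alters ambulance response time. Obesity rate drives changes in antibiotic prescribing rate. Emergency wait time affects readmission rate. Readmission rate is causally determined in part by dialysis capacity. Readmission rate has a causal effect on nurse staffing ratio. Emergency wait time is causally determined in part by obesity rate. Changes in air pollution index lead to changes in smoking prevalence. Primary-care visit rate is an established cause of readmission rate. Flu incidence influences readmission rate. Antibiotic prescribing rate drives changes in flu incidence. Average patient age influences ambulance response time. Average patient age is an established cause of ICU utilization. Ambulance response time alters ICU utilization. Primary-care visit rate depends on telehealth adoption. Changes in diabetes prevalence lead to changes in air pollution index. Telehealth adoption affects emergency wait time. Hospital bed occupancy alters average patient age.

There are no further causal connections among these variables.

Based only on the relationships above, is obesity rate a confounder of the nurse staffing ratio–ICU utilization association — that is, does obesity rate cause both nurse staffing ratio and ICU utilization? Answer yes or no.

Obesity rate has a causal path to nurse staffing ratio (obesity rate → emergency wait time → readmission rate → nurse staffing ratio) and to ICU utilization (obesity rate → air pollution index → ambulance response time → ICU utilization), so it is a common cause of both — a confounder.

yes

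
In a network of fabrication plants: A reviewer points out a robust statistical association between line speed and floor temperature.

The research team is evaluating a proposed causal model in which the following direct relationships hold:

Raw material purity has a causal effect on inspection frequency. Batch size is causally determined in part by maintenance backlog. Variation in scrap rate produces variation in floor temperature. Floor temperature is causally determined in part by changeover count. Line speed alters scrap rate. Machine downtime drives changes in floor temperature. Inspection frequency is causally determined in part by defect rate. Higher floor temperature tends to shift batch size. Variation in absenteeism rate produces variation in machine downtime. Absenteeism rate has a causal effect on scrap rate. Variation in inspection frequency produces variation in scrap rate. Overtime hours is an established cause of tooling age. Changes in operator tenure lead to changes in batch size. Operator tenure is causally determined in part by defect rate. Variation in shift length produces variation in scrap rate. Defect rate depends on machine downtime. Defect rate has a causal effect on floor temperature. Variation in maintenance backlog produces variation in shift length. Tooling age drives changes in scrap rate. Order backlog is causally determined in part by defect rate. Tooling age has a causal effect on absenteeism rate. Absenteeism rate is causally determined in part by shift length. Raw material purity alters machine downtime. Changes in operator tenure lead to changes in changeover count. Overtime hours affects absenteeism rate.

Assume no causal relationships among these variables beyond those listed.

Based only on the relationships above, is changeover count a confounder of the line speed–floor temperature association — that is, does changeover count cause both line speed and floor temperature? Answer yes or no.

no

Changeover count has no stated causal path to line speed. A confounder must cause both variables, so changeover count does not qualify.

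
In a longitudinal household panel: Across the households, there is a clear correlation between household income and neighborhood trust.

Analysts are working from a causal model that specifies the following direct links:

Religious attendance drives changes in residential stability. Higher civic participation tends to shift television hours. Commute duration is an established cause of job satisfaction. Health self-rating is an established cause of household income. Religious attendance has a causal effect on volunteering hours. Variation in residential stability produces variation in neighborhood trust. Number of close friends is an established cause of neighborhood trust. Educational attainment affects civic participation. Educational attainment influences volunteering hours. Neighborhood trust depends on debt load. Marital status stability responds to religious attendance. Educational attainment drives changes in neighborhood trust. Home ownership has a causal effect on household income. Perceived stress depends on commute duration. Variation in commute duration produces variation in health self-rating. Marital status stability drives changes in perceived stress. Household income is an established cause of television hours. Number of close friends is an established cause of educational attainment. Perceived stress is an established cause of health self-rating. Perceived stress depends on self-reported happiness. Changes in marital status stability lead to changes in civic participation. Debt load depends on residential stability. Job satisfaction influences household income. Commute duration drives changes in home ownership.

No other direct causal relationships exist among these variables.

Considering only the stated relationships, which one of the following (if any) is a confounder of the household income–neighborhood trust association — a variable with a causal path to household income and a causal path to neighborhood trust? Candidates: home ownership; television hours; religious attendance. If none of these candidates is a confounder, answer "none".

Religious attendance causes household income (religious attendance → marital status stability → perceived stress → health self-rating → household income) and also causes neighborhood trust (religious attendance → residential stability → neighborhood trust); it is a common cause of both.
Each of the other candidates lacks a causal path to at least one of household income and neighborhood trust, so they do not confound the relationship.

religious attendance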